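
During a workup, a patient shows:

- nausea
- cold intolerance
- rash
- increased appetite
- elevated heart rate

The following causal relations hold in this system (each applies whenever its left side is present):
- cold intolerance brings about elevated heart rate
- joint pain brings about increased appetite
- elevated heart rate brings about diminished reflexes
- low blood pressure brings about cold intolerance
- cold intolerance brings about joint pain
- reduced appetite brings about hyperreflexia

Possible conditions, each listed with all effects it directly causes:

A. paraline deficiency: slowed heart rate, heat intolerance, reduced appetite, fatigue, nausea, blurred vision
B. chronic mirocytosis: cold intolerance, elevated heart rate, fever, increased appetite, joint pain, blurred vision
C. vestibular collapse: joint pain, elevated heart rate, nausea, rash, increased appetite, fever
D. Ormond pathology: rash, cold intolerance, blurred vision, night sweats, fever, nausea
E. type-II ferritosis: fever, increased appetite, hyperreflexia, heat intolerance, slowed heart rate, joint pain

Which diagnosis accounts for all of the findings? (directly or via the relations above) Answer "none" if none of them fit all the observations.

Per-candidate check:
(A) paraline deficiency — fails on cold intolerance, rash, increased appetite, elevated heart rate (predicts heat intolerance, not cold intolerance; predicts reduced appetite, not increased appetite; predicts slowed heart rate, not elevated heart rate)
(B) chronic mirocytosis — does not account for nausea, rash
(C) vestibular collapse — nausea yes; cold intolerance NO; rash yes; increased appetite yes; elevated heart rate yes
(D) Ormond pathology — accounts for every observation (increased appetite by cold intolerance → joint pain → increased appetite)
(E) type-II ferritosis — nausea NO; cold intolerance NO; rash NO; increased appetite yes; elevated heart rate NO
Only (D) is consistent with every observation.

D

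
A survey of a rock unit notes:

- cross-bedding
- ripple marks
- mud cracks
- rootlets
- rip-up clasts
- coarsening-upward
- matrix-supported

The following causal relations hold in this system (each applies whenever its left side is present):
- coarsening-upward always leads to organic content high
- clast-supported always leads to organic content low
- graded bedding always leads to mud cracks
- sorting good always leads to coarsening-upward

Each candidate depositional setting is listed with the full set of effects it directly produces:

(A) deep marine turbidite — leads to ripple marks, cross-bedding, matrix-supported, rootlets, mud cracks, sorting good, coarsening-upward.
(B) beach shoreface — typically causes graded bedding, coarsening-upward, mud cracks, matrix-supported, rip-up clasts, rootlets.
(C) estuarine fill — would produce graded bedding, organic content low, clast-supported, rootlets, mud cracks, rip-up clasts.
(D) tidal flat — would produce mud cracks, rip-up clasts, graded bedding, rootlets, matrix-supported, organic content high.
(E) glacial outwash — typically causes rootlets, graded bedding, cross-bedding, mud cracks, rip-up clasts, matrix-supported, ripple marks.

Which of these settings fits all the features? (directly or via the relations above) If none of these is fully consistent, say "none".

none

Per-candidate check:
(A) deep marine turbidite — cross-bedding +; ripple marks +; mud cracks +; rootlets +; rip-up clasts -; coarsening-upward +; matrix-supported +
(B) beach shoreface — cross-bedding -; ripple marks -; mud cracks +; rootlets +; rip-up clasts +; coarsening-upward +; matrix-supported +
(C) estuarine fill — fails on cross-bedding, ripple marks, coarsening-upward, matrix-supported (predicts clast-supported, not matrix-supported)
(D) tidal flat — cross-bedding -; ripple marks -; mud cracks +; rootlets +; rip-up clasts +; coarsening-upward -; matrix-supported +
(E) glacial outwash — cross-bedding +; ripple marks +; mud cracks +; rootlets +; rip-up clasts +; coarsening-upward -; matrix-supported +
No candidate is consistent with all observations.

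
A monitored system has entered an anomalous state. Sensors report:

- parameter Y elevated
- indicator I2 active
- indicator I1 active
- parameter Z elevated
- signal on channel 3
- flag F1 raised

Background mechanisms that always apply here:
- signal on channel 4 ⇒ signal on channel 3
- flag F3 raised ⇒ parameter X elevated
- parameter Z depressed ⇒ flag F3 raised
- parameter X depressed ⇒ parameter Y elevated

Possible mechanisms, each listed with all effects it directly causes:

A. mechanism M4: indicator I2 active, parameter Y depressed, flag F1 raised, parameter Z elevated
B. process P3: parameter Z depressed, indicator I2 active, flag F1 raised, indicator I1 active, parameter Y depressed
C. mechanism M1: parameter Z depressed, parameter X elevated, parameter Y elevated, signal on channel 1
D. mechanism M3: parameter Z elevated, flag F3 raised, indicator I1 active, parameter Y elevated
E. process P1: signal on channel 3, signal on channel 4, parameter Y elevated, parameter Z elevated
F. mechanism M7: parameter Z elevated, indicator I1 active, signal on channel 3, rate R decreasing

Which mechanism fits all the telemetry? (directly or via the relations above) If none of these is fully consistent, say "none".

Testing each hypothesis:
(A) mechanism M4 — parameter Y elevated NO; indicator I2 active yes; indicator I1 active NO; parameter Z elevated yes; signal on channel 3 NO; flag F1 raised yes
(B) process P3 — fails on parameter Y elevated, parameter Z elevated, signal on channel 3 (predicts parameter Y depressed, not parameter Y elevated; predicts parameter Z depressed, not parameter Z elevated)
(C) mechanism M1 — parameter Y elevated yes; indicator I2 active NO; indicator I1 active NO; parameter Z elevated NO; signal on channel 3 NO; flag F1 raised NO
(D) mechanism M3 — does not account for indicator I2 active, signal on channel 3, flag F1 raised
(E) process P1 — does not account for indicator I2 active, indicator I1 active, flag F1 raised
(F) mechanism M7 — parameter Y elevated NO; indicator I2 active NO; indicator I1 active yes; parameter Z elevated yes; signal on channel 3 yes; flag F1 raised NO
No candidate is consistent with all observations.

none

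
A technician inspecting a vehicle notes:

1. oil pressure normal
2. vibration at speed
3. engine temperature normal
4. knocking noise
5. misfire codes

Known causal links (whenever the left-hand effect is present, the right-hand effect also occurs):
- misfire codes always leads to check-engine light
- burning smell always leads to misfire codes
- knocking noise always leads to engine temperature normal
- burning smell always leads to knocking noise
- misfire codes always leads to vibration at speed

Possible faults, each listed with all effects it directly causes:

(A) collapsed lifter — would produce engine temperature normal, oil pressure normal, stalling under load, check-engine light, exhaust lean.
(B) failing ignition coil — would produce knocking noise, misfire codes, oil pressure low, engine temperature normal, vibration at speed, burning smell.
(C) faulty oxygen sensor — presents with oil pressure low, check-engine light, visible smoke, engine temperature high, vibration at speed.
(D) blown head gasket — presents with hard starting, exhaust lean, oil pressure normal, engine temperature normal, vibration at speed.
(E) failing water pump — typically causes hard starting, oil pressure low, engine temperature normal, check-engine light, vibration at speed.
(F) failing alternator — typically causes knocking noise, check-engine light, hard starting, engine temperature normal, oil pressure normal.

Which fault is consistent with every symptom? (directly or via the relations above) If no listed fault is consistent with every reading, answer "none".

none

For each candidate, compare predicted effects to what was observed:
(A) collapsed lifter — does not account for vibration at speed, knocking noise, misfire codes
(B) failing ignition coil — oil pressure normal -; vibration at speed +; engine temperature normal +; knocking noise +; misfire codes +
(C) faulty oxygen sensor — fails on oil pressure normal, engine temperature normal, knocking noise, misfire codes (predicts oil pressure low, not oil pressure normal; predicts engine temperature high, not engine temperature normal)
(D) blown head gasket — oil pressure normal +; vibration at speed +; engine temperature normal +; knocking noise -; misfire codes -
(E) failing water pump — oil pressure normal -; vibration at speed +; engine temperature normal +; knocking noise -; misfire codes -
(F) failing alternator — oil pressure normal +; vibration at speed -; engine temperature normal +; knocking noise +; misfire codes -
No candidate is consistent with all observations.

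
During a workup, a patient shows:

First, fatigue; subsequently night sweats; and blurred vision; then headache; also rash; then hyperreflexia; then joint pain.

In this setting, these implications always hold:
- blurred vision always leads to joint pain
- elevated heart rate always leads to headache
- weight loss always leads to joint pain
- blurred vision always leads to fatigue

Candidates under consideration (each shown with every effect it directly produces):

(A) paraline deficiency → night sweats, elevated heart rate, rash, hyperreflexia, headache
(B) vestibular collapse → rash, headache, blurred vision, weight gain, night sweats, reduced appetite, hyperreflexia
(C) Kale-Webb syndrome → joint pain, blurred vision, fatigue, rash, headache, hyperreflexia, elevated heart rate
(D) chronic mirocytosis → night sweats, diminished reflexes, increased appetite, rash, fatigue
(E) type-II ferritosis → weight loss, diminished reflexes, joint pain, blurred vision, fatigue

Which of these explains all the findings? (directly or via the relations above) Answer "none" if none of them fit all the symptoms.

For each candidate, compare predicted effects to what was observed:
(A) paraline deficiency — fatigue -; night sweats +; blurred vision -; headache +; rash +; hyperreflexia +; joint pain -
(B) vestibular collapse — fatigue + (via blurred vision → fatigue); night sweats +; blurred vision +; headache +; rash +; hyperreflexia +; joint pain + (via blurred vision → joint pain)
(C) Kale-Webb syndrome — does not account for night sweats
(D) chronic mirocytosis — fails on blurred vision, headache, hyperreflexia, joint pain (predicts diminished reflexes, not hyperreflexia)
(E) type-II ferritosis — fatigue +; night sweats -; blurred vision +; headache -; rash -; hyperreflexia -; joint pain +
(B) is the only candidate with no mismatches.

B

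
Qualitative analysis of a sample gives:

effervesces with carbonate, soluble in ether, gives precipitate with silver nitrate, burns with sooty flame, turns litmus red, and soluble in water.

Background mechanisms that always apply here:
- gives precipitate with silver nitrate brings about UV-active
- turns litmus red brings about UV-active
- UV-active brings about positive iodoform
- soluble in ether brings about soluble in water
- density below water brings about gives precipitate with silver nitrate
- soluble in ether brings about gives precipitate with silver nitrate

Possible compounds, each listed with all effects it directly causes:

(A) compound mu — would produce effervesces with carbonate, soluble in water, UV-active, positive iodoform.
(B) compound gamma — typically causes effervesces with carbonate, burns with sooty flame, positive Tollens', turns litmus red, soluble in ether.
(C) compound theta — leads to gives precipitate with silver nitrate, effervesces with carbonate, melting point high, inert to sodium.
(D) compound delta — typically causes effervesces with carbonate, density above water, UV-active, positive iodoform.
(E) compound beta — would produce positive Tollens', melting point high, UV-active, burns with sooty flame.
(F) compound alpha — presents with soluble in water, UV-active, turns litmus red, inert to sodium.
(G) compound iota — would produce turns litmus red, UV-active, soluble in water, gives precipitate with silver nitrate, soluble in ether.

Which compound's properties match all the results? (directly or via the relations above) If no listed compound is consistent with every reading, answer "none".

Checking each candidate against the observations:
(A) compound mu — effervesces with carbonate +; soluble in ether -; gives precipitate with silver nitrate -; burns with sooty flame -; turns litmus red -; soluble in water +
(B) compound gamma — accounts for every observation (gives precipitate with silver nitrate through soluble in ether → gives precipitate with silver nitrate)
(C) compound theta — does not account for soluble in ether, burns with sooty flame, turns litmus red, soluble in water
(D) compound delta — does not account for soluble in ether, gives precipitate with silver nitrate, burns with sooty flame, turns litmus red, soluble in water
(E) compound beta — does not account for effervesces with carbonate, soluble in ether, gives precipitate with silver nitrate, turns litmus red, soluble in water
(F) compound alpha — effervesces with carbonate -; soluble in ether -; gives precipitate with silver nitrate -; burns with sooty flame -; turns litmus red +; soluble in water +
(G) compound iota — does not account for effervesces with carbonate, burns with sooty flame
Only (B) is consistent with every observation.

B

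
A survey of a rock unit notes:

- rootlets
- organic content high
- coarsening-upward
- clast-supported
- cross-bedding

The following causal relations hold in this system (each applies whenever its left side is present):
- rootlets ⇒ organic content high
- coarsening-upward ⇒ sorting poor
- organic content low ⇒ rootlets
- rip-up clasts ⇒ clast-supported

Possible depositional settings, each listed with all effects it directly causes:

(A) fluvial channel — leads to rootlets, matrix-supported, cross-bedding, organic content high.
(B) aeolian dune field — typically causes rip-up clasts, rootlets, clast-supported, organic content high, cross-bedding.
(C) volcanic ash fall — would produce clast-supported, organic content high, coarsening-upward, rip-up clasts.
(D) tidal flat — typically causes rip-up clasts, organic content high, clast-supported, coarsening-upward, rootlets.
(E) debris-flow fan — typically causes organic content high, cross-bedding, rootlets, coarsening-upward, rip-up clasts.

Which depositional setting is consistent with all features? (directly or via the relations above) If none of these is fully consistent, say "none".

Per-candidate check:
(A) fluvial channel — rootlets ✓; organic content high ✓; coarsening-upward ✗; clast-supported ✗; cross-bedding ✓
(B) aeolian dune field — does not account for coarsening-upward
(C) volcanic ash fall — does not account for rootlets, cross-bedding
(D) tidal flat — does not account for cross-bedding
(E) debris-flow fan — rootlets ✓; organic content high ✓; coarsening-upward ✓; clast-supported ✓ (through rip-up clasts → clast-supported); cross-bedding ✓
Only (E) is consistent with every observation.

E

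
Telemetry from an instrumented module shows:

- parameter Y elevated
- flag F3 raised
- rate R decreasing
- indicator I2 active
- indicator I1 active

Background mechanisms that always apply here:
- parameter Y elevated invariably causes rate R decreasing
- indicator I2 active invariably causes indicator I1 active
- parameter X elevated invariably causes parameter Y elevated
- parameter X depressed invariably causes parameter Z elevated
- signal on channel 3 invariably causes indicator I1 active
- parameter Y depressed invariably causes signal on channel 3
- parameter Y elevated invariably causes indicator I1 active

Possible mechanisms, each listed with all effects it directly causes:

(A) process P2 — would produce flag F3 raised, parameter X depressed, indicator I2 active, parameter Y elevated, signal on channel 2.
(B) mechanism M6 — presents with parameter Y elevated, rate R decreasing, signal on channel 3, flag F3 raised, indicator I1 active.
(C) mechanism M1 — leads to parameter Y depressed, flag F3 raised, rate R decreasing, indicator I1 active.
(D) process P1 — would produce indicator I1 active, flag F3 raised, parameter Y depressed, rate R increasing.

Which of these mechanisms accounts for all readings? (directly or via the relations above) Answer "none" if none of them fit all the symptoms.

Checking each candidate against the observations:
(A) process P2 — parameter Y elevated yes; flag F3 raised yes; rate R decreasing yes (via parameter Y elevated → rate R decreasing); indicator I2 active yes; indicator I1 active yes (via parameter Y elevated → indicator I1 active)
(B) mechanism M6 — does not account for indicator I2 active
(C) mechanism M1 — fails on parameter Y elevated, indicator I2 active (predicts parameter Y depressed, not parameter Y elevated)
(D) process P1 — parameter Y elevated NO; flag F3 raised yes; rate R decreasing NO; indicator I2 active NO; indicator I1 active yes
(A) is the only candidate with no mismatches.

A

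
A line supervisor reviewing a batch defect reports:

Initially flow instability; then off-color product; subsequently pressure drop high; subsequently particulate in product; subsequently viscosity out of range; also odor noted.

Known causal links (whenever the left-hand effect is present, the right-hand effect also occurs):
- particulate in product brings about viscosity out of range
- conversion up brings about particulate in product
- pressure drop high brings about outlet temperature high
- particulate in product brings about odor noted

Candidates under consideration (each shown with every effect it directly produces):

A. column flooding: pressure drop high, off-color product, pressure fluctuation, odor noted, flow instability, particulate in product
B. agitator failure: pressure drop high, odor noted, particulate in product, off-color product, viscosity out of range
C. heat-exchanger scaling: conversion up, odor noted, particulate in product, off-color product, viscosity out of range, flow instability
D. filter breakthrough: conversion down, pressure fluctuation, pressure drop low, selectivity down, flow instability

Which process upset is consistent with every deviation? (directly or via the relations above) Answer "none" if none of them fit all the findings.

Per-candidate check:
(A) column flooding — flow instability +; off-color product +; pressure drop high +; particulate in product +; viscosity out of range + (by particulate in product → viscosity out of range); odor noted +
(B) agitator failure — does not account for flow instability
(C) heat-exchanger scaling — does not account for pressure drop high
(D) filter breakthrough — fails on off-color product, pressure drop high, particulate in product, viscosity out of range, odor noted (predicts pressure drop low, not pressure drop high)
Only (A) is consistent with every observation.

A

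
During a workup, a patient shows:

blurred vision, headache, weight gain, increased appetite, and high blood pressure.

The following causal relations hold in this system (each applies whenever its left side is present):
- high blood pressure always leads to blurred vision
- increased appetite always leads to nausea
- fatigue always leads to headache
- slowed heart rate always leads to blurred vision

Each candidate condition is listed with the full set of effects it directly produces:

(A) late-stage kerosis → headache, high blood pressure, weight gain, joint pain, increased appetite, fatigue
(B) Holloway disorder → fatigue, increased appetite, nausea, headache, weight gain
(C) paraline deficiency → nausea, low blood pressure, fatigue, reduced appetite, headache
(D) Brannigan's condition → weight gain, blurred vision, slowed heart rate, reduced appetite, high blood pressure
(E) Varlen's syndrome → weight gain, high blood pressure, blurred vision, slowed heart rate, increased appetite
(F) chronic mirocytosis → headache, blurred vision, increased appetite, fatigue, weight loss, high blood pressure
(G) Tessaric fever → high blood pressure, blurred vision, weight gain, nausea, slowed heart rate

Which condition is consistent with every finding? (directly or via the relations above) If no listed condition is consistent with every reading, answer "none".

Per-candidate check:
(A) late-stage kerosis — blurred vision match (through high blood pressure → blurred vision); headache match; weight gain match; increased appetite match; high blood pressure match
(B) Holloway disorder — does not account for blurred vision, high blood pressure
(C) paraline deficiency — blurred vision miss; headache match; weight gain miss; increased appetite miss; high blood pressure miss
(D) Brannigan's condition — fails on headache, increased appetite (predicts reduced appetite, not increased appetite)
(E) Varlen's syndrome — does not account for headache
(F) chronic mirocytosis — blurred vision match; headache match; weight gain miss; increased appetite match; high blood pressure match
(G) Tessaric fever — blurred vision match; headache miss; weight gain match; increased appetite miss; high blood pressure match
(A) is the only candidate with no mismatches.

A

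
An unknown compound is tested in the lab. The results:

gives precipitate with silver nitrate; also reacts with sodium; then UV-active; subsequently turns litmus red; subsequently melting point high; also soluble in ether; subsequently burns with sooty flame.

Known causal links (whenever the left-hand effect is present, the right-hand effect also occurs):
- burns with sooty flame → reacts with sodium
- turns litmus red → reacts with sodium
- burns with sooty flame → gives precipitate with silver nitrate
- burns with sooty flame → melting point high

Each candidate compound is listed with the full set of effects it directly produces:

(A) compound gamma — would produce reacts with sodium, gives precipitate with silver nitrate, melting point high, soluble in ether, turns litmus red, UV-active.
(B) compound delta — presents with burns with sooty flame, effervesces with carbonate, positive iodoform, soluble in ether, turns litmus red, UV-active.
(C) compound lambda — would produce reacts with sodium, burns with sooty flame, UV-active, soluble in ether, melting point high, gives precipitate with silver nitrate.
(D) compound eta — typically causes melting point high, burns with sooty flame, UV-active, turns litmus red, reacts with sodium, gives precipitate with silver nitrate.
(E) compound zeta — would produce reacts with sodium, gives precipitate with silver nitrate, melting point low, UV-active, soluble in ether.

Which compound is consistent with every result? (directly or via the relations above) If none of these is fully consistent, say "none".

For each candidate, compare predicted effects to what was observed:
(A) compound gamma — does not account for burns with sooty flame
(B) compound delta — gives precipitate with silver nitrate + (by burns with sooty flame → gives precipitate with silver nitrate); reacts with sodium + (by turns litmus red → reacts with sodium); UV-active +; turns litmus red +; melting point high + (by burns with sooty flame → melting point high); soluble in ether +; burns with sooty flame +
(C) compound lambda — does not account for turns litmus red
(D) compound eta — does not account for soluble in ether
(E) compound zeta — fails on turns litmus red, melting point high, burns with sooty flame (predicts melting point low, not melting point high)
(B) alone accounts for all the evidence.

B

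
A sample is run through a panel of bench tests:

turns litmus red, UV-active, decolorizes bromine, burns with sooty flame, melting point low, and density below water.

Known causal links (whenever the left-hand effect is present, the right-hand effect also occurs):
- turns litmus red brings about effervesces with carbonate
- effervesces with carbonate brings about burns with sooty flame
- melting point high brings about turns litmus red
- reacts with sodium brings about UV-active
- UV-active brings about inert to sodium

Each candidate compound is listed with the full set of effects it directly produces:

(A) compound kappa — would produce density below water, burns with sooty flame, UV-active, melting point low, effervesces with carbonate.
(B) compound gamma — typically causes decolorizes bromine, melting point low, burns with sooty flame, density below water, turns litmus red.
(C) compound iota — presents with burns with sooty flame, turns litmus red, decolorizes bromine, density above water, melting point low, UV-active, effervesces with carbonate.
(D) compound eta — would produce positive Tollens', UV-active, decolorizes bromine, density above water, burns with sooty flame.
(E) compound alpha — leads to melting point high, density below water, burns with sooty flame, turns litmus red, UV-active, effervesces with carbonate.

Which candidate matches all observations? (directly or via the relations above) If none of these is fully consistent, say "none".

Per-candidate check:
(A) compound kappa — does not account for turns litmus red, decolorizes bromine
(B) compound gamma — turns litmus red match; UV-active miss; decolorizes bromine match; burns with sooty flame match; melting point low match; density below water match
(C) compound iota — fails on density below water (predicts density above water, not density below water)
(D) compound eta — turns litmus red miss; UV-active match; decolorizes bromine match; burns with sooty flame match; melting point low miss; density below water miss
(E) compound alpha — fails on decolorizes bromine, melting point low (predicts melting point high, not melting point low)
No candidate is consistent with all observations.

none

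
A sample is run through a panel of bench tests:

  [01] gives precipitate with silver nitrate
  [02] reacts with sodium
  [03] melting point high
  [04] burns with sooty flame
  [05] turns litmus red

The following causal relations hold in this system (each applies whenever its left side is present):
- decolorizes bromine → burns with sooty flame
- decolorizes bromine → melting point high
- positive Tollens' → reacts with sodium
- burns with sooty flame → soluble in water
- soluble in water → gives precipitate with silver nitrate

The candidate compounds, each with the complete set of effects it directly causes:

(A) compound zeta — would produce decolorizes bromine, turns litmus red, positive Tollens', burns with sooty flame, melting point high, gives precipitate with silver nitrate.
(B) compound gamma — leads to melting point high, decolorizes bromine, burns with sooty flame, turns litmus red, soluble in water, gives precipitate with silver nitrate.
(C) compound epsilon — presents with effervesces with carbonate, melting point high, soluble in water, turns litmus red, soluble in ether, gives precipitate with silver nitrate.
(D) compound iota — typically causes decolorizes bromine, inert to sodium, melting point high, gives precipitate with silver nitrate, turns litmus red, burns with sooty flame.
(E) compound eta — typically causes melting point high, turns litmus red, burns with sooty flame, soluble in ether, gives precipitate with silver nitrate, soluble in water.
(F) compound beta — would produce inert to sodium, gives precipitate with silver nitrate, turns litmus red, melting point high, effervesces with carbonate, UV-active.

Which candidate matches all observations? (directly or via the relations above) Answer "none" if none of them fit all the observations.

Testing each hypothesis:
(A) compound zeta — accounts for every observation (reacts with sodium via positive Tollens' → reacts with sodium)
(B) compound gamma — does not account for reacts with sodium
(C) compound epsilon — gives precipitate with silver nitrate yes; reacts with sodium NO; melting point high yes; burns with sooty flame NO; turns litmus red yes
(D) compound iota — fails on reacts with sodium (predicts inert to sodium, not reacts with sodium)
(E) compound eta — gives precipitate with silver nitrate yes; reacts with sodium NO; melting point high yes; burns with sooty flame yes; turns litmus red yes
(F) compound beta — gives precipitate with silver nitrate yes; reacts with sodium NO; melting point high yes; burns with sooty flame NO; turns litmus red yes
Only (A) is consistent with every observation.

A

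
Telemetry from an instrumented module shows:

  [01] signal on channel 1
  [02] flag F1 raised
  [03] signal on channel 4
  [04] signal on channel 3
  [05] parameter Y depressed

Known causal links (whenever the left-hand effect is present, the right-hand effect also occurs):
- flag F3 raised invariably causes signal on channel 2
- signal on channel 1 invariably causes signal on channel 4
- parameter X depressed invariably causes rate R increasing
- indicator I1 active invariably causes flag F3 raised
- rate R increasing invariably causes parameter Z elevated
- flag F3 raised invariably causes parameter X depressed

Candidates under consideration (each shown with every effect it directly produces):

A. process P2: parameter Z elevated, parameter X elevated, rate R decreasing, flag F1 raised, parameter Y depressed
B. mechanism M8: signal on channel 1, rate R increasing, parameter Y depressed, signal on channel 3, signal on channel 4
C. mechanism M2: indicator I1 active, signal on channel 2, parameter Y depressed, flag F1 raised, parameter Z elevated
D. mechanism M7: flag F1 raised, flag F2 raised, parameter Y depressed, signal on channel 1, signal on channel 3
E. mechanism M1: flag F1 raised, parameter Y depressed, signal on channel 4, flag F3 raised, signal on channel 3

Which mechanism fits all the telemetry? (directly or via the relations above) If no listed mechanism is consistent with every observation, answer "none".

D

Testing each hypothesis:
(A) process P2 — signal on channel 1 ✗; flag F1 raised ✓; signal on channel 4 ✗; signal on channel 3 ✗; parameter Y depressed ✓
(B) mechanism M8 — does not account for flag F1 raised
(C) mechanism M2 — does not account for signal on channel 1, signal on channel 4, signal on channel 3
(D) mechanism M7 — signal on channel 1 ✓; flag F1 raised ✓; signal on channel 4 ✓ (through signal on channel 1 → signal on channel 4); signal on channel 3 ✓; parameter Y depressed ✓
(E) mechanism M1 — does not account for signal on channel 1
(D) alone accounts for all the evidence.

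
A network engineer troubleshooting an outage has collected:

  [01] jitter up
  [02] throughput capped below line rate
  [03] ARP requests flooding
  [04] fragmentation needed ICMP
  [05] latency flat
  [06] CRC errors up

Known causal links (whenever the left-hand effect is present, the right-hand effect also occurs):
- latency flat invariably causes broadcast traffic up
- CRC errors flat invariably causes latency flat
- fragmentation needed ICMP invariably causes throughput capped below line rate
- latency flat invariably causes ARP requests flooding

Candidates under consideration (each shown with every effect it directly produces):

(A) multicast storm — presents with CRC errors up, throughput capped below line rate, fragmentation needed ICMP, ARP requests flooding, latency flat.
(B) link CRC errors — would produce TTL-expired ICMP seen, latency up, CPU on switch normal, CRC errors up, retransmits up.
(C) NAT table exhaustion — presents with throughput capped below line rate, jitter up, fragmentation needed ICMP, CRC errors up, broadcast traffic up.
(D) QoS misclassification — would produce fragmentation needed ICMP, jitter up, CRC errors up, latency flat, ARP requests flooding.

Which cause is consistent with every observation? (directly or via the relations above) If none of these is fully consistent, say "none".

D

For each candidate, compare predicted effects to what was observed:
(A) multicast storm — jitter up miss; throughput capped below line rate match; ARP requests flooding match; fragmentation needed ICMP match; latency flat match; CRC errors up match
(B) link CRC errors — fails on jitter up, throughput capped below line rate, ARP requests flooding, fragmentation needed ICMP, latency flat (predicts latency up, not latency flat)
(C) NAT table exhaustion — jitter up match; throughput capped below line rate match; ARP requests flooding miss; fragmentation needed ICMP match; latency flat miss; CRC errors up match
(D) QoS misclassification — jitter up match; throughput capped below line rate match (by fragmentation needed ICMP → throughput capped below line rate); ARP requests flooding match; fragmentation needed ICMP match; latency flat match; CRC errors up match
(D) is the only candidate with no mismatches.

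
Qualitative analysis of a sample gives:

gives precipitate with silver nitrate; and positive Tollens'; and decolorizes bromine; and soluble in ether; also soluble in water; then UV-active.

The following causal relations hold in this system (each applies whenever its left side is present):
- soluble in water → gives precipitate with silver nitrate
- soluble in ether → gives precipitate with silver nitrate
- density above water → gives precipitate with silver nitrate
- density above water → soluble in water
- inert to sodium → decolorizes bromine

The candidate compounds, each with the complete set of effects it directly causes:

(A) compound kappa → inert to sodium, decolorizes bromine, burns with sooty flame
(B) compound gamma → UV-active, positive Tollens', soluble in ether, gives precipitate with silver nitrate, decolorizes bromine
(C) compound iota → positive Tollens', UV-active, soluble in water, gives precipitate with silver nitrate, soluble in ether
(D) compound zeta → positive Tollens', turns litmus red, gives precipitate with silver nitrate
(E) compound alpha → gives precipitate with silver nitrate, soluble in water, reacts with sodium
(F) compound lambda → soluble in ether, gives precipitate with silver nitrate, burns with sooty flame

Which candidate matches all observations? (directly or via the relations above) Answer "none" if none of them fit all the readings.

none

Checking each candidate against the observations:
(A) compound kappa — gives precipitate with silver nitrate NO; positive Tollens' NO; decolorizes bromine yes; soluble in ether NO; soluble in water NO; UV-active NO
(B) compound gamma — gives precipitate with silver nitrate yes; positive Tollens' yes; decolorizes bromine yes; soluble in ether yes; soluble in water NO; UV-active yes
(C) compound iota — does not account for decolorizes bromine
(D) compound zeta — gives precipitate with silver nitrate yes; positive Tollens' yes; decolorizes bromine NO; soluble in ether NO; soluble in water NO; UV-active NO
(E) compound alpha — gives precipitate with silver nitrate yes; positive Tollens' NO; decolorizes bromine NO; soluble in ether NO; soluble in water yes; UV-active NO
(F) compound lambda — gives precipitate with silver nitrate yes; positive Tollens' NO; decolorizes bromine NO; soluble in ether yes; soluble in water NO; UV-active NO
None of the listed candidates fits everything.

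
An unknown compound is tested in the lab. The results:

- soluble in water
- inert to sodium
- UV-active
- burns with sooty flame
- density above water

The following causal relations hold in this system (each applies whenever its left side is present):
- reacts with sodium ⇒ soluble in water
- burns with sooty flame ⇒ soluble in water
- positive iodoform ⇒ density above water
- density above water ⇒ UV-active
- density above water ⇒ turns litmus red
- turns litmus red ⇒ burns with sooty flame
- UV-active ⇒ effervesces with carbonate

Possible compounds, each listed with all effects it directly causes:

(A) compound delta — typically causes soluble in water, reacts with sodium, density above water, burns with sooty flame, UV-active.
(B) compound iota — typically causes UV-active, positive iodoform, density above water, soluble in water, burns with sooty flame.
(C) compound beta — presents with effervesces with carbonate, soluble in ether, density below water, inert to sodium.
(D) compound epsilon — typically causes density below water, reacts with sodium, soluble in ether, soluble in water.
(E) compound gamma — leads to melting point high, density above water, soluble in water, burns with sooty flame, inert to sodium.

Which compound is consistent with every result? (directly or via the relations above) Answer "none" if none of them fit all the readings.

Per-candidate check:
(A) compound delta — soluble in water ✓; inert to sodium ✗; UV-active ✓; burns with sooty flame ✓; density above water ✓
(B) compound iota — does not account for inert to sodium
(C) compound beta — soluble in water ✗; inert to sodium ✓; UV-active ✗; burns with sooty flame ✗; density above water ✗
(D) compound epsilon — soluble in water ✓; inert to sodium ✗; UV-active ✗; burns with sooty flame ✗; density above water ✗
(E) compound gamma — accounts for every observation (UV-active through density above water → UV-active)
Only (E) is consistent with every observation.

E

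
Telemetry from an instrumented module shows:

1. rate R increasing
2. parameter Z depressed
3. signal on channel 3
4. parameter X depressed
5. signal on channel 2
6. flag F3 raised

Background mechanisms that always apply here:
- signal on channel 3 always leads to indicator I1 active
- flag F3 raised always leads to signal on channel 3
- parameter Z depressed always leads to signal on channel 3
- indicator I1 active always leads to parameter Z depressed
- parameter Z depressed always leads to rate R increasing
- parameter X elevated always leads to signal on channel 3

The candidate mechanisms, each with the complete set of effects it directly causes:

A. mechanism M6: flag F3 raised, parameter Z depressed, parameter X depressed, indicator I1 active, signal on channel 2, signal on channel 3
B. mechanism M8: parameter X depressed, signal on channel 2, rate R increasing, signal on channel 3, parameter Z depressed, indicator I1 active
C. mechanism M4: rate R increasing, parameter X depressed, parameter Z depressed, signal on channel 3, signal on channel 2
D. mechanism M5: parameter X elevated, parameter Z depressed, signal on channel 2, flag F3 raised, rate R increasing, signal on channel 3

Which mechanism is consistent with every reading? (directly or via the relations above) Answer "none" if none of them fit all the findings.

Per-candidate check:
(A) mechanism M6 — accounts for every observation (rate R increasing through parameter Z depressed → rate R increasing)
(B) mechanism M8 — rate R increasing ✓; parameter Z depressed ✓; signal on channel 3 ✓; parameter X depressed ✓; signal on channel 2 ✓; flag F3 raised ✗
(C) mechanism M4 — rate R increasing ✓; parameter Z depressed ✓; signal on channel 3 ✓; parameter X depressed ✓; signal on channel 2 ✓; flag F3 raised ✗
(D) mechanism M5 — rate R increasing ✓; parameter Z depressed ✓; signal on channel 3 ✓; parameter X depressed ✗; signal on channel 2 ✓; flag F3 raised ✓
Only (A) is consistent with every observation.

A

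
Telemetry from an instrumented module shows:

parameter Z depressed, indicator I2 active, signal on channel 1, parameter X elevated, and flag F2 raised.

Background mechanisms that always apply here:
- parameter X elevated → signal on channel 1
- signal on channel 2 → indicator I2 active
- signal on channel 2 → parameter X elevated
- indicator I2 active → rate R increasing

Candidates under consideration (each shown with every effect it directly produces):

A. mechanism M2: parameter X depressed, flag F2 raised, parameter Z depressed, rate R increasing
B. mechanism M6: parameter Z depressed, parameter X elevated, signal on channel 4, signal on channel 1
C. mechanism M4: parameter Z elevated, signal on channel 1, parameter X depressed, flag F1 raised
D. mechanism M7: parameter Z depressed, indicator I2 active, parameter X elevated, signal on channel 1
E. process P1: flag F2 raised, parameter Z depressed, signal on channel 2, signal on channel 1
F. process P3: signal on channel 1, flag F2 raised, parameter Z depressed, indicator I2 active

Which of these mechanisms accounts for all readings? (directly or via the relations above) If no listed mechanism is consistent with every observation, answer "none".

E

For each candidate, compare predicted effects to what was observed:
(A) mechanism M2 — fails on indicator I2 active, signal on channel 1, parameter X elevated (predicts parameter X depressed, not parameter X elevated)
(B) mechanism M6 — does not account for indicator I2 active, flag F2 raised
(C) mechanism M4 — parameter Z depressed miss; indicator I2 active miss; signal on channel 1 match; parameter X elevated miss; flag F2 raised miss
(D) mechanism M7 — parameter Z depressed match; indicator I2 active match; signal on channel 1 match; parameter X elevated match; flag F2 raised miss
(E) process P1 — parameter Z depressed match; indicator I2 active match (by signal on channel 2 → indicator I2 active); signal on channel 1 match; parameter X elevated match (by signal on channel 2 → parameter X elevated); flag F2 raised match
(F) process P3 — parameter Z depressed match; indicator I2 active match; signal on channel 1 match; parameter X elevated miss; flag F2 raised match
(E) alone accounts for all the evidence.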